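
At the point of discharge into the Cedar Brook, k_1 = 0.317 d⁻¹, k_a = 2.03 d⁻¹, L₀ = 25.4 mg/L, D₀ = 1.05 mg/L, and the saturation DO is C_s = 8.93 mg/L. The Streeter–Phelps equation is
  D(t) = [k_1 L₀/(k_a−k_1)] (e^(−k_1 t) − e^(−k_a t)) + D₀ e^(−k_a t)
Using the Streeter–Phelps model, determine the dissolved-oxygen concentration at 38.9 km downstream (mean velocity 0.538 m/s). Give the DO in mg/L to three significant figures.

DO ≈ 5.99 mg/L

Travel time t = x/v = 38.9 km / (0.538 m/s) = 38900 m / 0.538 m/s = 72300 s = 0.8369 d.
k_1 L₀/(k_a−k_1) = 0.317×25.4/(2.03−0.317) = 8.052/1.713 = 4.700 mg/L.
e^(−k_1 t) = e^(−0.317×0.8369) = 0.7670; e^(−k_a t) = e^(−2.03×0.8369) = 0.1829.
D = 4.700 × (0.7670 − 0.1829) + 1.05 × 0.1829 = 2.745 + 0.1920 = 2.938 mg/L.
DO = C_s − D = 8.93 − 2.938 = 5.992 mg/L.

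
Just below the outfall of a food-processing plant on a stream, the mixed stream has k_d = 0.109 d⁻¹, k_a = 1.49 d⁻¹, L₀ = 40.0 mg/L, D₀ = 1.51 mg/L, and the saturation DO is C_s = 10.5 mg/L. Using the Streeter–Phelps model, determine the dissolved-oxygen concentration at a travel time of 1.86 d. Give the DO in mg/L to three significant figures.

DO ≈ 8.03 mg/L

k_d L₀/(k_a−k_d) = 0.109×40.0/(1.49−0.109) = 4.360/1.381 = 3.157 mg/L.
e^(−k_d t) = e^(−0.109×1.860) = 0.8165; e^(−k_a t) = e^(−1.49×1.860) = 0.06257.
D = 3.157 × (0.8165 − 0.06257) + 1.51 × 0.06257 = 2.380 + 0.09449 = 2.475 mg/L.
DO = C_s − D = 10.5 − 2.475 = 8.025 mg/L.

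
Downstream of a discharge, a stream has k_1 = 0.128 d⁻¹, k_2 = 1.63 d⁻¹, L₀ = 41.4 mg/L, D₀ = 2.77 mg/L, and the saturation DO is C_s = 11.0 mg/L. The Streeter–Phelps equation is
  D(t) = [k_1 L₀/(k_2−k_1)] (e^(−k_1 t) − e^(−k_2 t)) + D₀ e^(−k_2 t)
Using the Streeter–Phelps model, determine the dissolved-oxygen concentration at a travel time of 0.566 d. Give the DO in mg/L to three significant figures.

DO ≈ 8.02 mg/L

k_1 L₀/(k_2−k_1) = 0.128×41.4/(1.63−0.128) = 5.299/1.502 = 3.528 mg/L.
e^(−k_1 t) = e^(−0.128×0.5660) = 0.9301; e^(−k_2 t) = e^(−1.63×0.5660) = 0.3975.
D = 3.528 × (0.9301 − 0.3975) + 2.77 × 0.3975 = 1.879 + 1.101 = 2.980 mg/L.
DO = C_s − D = 11.0 − 2.980 = 8.020 mg/L.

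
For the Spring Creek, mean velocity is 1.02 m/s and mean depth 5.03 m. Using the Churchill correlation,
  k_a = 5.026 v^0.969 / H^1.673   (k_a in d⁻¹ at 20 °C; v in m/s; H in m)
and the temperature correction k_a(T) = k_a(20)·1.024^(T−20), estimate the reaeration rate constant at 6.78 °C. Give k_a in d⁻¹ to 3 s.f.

k_a(20) = 5.026 × 1.02^0.969 / 5.03^1.673 = 5.026 × 1.019 / 14.92 = 0.3434 d⁻¹.
k_a(6.78) = 0.3434 × 1.024^(6.78−20) = 0.3434 × 0.7309 = 0.2510 d⁻¹.

k_a ≈ 0.251 d⁻¹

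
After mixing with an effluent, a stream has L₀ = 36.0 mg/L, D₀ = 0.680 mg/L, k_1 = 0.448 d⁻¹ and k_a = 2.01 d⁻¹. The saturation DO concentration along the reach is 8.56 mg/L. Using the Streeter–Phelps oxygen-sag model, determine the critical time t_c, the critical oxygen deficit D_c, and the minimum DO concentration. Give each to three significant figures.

t_c ≈ 0.917 d; D_c ≈ 5.32 mg/L; min DO ≈ 3.24 mg/L

With k_a/k_1 = 4.487 and 1 − D₀(k_a−k_1)/(k_1 L₀) = 0.9341,
t_c = ln(4.487 × 0.9341) / (2.01 − 0.448) = ln(4.191) / 1.562 = 1.433/1.562 = 0.9174 d.
L(t_c) = L₀ e^(−k_1 t_c) = 36.0 × 0.6630 = 23.87 mg/L, and at the critical point k_a D_c = k_1 L, so D_c = (0.448/2.01) × 23.87 = 5.320 mg/L.
Minimum DO = C_s − D_c = 8.56 − 5.320 = 3.240 mg/L.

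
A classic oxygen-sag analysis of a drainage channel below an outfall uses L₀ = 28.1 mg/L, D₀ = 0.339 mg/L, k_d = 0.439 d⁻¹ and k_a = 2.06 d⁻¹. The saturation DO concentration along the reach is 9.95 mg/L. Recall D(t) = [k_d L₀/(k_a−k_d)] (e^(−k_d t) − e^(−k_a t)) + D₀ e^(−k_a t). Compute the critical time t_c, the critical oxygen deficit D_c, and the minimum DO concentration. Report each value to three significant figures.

At the critical point dD/dt = 0, so k_d L₀ e^(−k_d t) = k_a D. Substituting D(t) from the Streeter–Phelps equation and solving for t gives
t_c = ln[(k_a/k_d)(1 − D₀(k_a−k_d)/(k_d L₀))] / (k_a−k_d).
Here k_a−k_d = 1.621 d⁻¹ and 1 − D₀(k_a−k_d)/(k_d L₀) = 1 − 0.339×1.621/(0.439×28.1) = 0.9555, so
t_c = ln(4.692 × 0.9555) / 1.621 = 1.500 / 1.621 = 0.9256 d.
D_c = (k_d/k_a) L₀ e^(−k_d t_c) = (0.439/2.06) × 28.1 × e^(−0.439×0.9256) = 0.2131 × 28.1 × 0.6661 = 3.989 mg/L.
Minimum DO = C_s − D_c = 9.95 − 3.989 = 5.961 mg/L.

t_c ≈ 0.926 d; D_c ≈ 3.99 mg/L; min DO ≈ 5.96 mg/L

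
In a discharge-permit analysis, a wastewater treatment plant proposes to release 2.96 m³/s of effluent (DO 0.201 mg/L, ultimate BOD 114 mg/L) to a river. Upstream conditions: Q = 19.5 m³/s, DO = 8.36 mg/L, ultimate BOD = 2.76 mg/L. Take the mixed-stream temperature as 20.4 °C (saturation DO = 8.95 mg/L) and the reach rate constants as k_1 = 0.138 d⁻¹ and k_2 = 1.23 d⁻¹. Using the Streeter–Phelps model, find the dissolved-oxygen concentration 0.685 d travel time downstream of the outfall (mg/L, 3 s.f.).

Mixed DO = (19.5×8.36 + 2.96×0.201)/(19.5+2.96) = 163.6/22.46 = 7.285 mg/L.
Mixed L₀ = (19.5×2.76 + 2.96×114)/(22.46) = 391.3/22.46 = 17.42 mg/L.
Initial deficit D₀ = C_s − DO₀ = 8.95 − 7.285 = 1.665 mg/L.
D(0.685) = [0.138×17.42/(1.23−0.138)](e^(−0.138×0.685) − e^(−1.23×0.685)) + 1.665 e^(−1.23×0.685)
= 2.201 × (0.9098 − 0.4306) + 1.665 × 0.4306 = 1.772 mg/L.
DO = 8.95 − 1.772 = 7.178 mg/L.

DO ≈ 7.18 mg/L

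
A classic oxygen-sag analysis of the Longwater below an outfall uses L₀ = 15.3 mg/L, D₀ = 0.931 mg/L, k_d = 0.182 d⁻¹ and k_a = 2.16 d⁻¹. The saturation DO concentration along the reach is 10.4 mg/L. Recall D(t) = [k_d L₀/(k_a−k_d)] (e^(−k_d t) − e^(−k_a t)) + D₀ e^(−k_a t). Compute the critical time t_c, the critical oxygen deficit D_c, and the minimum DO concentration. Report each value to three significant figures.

t_c ≈ 0.703 d; D_c ≈ 1.13 mg/L; min DO ≈ 9.27 mg/L

With k_a/k_d = 11.87 and 1 − D₀(k_a−k_d)/(k_d L₀) = 0.3387,
t_c = ln(11.87 × 0.3387) / (2.16 − 0.182) = ln(4.019) / 1.978 = 1.391/1.978 = 0.7033 d.
D_c = (k_d/k_a) L₀ e^(−k_d t_c) = (0.182/2.16) × 15.3 × e^(−0.182×0.7033) = 0.08426 × 15.3 × 0.8799 = 1.134 mg/L.
Minimum DO = C_s − D_c = 10.4 − 1.134 = 9.266 mg/L.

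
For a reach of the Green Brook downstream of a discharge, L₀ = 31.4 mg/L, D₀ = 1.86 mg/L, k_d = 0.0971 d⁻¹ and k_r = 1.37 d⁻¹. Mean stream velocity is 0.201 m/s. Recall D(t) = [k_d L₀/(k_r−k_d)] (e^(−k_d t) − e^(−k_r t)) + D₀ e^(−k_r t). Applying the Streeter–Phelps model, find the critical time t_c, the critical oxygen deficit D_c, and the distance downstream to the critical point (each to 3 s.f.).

t_c ≈ 0.902 d; D_c ≈ 2.04 mg/L; x_c ≈ 15.7 km

t_c = [1/(k_r−k_d)] ln[(k_r/k_d)(1 − D₀(k_r−k_d)/(k_d L₀))]
= [1/(1.37−0.0971)] ln[(1.37/0.0971)(1 − 1.86×1.273/(0.0971×31.4))]
= (1/1.273) ln[14.11 × 0.2235] = 0.7856 × ln(3.153) = 0.7856 × 1.148 = 0.9021 d.
L(t_c) = L₀ e^(−k_d t_c) = 31.4 × 0.9161 = 28.77 mg/L, and at the critical point k_r D_c = k_d L, so D_c = (0.0971/1.37) × 28.77 = 2.039 mg/L.
x_c = v t_c = 0.201 m/s × 0.9021 d × 86400 s/d = 15670 m ≈ 15.7 km.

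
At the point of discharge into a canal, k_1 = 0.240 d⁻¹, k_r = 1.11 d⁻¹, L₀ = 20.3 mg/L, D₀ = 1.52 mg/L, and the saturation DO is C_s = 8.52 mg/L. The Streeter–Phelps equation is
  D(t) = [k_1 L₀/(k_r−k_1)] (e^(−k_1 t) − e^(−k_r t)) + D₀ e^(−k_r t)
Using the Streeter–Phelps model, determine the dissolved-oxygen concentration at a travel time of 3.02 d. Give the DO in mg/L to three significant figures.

DO ≈ 5.95 mg/L

k_1 L₀/(k_r−k_1) = 0.240×20.3/(1.11−0.240) = 4.872/0.8700 = 5.600 mg/L.
e^(−k_1 t) = e^(−0.240×3.020) = 0.4844; e^(−k_r t) = e^(−1.11×3.020) = 0.03501.
D = 5.600 × (0.4844 − 0.03501) + 1.52 × 0.03501 = 2.517 + 0.05321 = 2.570 mg/L.
DO = C_s − D = 8.52 − 2.570 = 5.950 mg/L.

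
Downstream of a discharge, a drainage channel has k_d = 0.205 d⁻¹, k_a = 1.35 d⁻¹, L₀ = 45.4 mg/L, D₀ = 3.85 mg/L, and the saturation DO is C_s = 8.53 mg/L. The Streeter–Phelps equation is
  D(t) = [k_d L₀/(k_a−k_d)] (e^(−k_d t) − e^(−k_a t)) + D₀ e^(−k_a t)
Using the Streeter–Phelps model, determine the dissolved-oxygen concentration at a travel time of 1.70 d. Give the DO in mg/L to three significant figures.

DO ≈ 3.22 mg/L

k_d L₀/(k_a−k_d) = 0.205×45.4/(1.35−0.205) = 9.307/1.145 = 8.128 mg/L.
e^(−k_d t) = e^(−0.205×1.700) = 0.7057; e^(−k_a t) = e^(−1.35×1.700) = 0.1008.
D = 8.128 × (0.7057 − 0.1008) + 3.85 × 0.1008 = 4.918 + 0.3879 = 5.305 mg/L.
DO = C_s − D = 8.53 − 5.305 = 3.225 mg/L.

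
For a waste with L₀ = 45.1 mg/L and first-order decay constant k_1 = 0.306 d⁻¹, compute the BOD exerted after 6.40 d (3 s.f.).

y_t = L₀(1 − e^(−k_1 t)) = 45.1 × (1 − e^(−0.306×6.40))
= 45.1 × (1 − 0.1411) = 45.1 × 0.8589 = 38.74 mg/L.

y ≈ 38.7 mg/L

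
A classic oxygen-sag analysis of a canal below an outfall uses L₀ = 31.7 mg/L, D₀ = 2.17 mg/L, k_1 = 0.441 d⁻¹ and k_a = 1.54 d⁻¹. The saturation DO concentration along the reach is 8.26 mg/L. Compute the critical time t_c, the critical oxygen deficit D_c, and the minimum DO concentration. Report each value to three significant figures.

At the critical point dD/dt = 0, so k_1 L₀ e^(−k_1 t) = k_a D. Substituting D(t) from the Streeter–Phelps equation and solving for t gives
t_c = ln[(k_a/k_1)(1 − D₀(k_a−k_1)/(k_1 L₀))] / (k_a−k_1).
Here k_a−k_1 = 1.099 d⁻¹ and 1 − D₀(k_a−k_1)/(k_1 L₀) = 1 − 2.17×1.099/(0.441×31.7) = 0.8294, so
t_c = ln(3.492 × 0.8294) / 1.099 = 1.063 / 1.099 = 0.9677 d.
L(t_c) = L₀ e^(−k_1 t_c) = 31.7 × 0.6526 = 20.69 mg/L, and at the critical point k_a D_c = k_1 L, so D_c = (0.441/1.54) × 20.69 = 5.924 mg/L.
Minimum DO = C_s − D_c = 8.26 − 5.924 = 2.336 mg/L.

t_c ≈ 0.968 d; D_c ≈ 5.92 mg/L; min DO ≈ 2.34 mg/L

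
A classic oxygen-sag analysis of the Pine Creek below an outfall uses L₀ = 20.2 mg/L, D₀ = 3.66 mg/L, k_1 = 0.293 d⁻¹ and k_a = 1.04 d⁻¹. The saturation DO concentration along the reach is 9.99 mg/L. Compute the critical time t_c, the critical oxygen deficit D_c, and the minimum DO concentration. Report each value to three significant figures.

With k_a/k_1 = 3.549 and 1 − D₀(k_a−k_1)/(k_1 L₀) = 0.5381,
t_c = ln(3.549 × 0.5381) / (1.04 − 0.293) = ln(1.910) / 0.7470 = 0.6470/0.7470 = 0.8662 d.
L(t_c) = L₀ e^(−k_1 t_c) = 20.2 × 0.7759 = 15.67 mg/L, and at the critical point k_a D_c = k_1 L, so D_c = (0.293/1.04) × 15.67 = 4.415 mg/L.
Minimum DO = C_s − D_c = 9.99 − 4.415 = 5.575 mg/L.

t_c ≈ 0.866 d; D_c ≈ 4.42 mg/L; min DO ≈ 5.57 mg/L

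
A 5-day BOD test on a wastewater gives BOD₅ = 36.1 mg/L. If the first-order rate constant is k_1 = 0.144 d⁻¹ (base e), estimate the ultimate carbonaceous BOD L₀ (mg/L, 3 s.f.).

BOD₅ = L₀(1 − e^(−5k_1)) ⇒ L₀ = BOD₅ / (1 − e^(−5×0.144))
= 36.1 / (1 − 0.4868) = 36.1 / 0.5132 = 70.34 mg/L.

L₀ ≈ 70.3 mg/L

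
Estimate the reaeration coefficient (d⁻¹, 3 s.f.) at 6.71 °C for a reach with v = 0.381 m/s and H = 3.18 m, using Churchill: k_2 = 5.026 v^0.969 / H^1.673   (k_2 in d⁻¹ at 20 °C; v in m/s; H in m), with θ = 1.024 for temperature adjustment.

k_2 ≈ 0.208 d⁻¹

k_2(20) = 5.026 × 0.381^0.969 / 3.18^1.673 = 5.026 × 0.3926 / 6.927 = 0.2848 d⁻¹.
k_2(6.71) = 0.2848 × 1.024^(6.71−20) = 0.2848 × 0.7296 = 0.2078 d⁻¹.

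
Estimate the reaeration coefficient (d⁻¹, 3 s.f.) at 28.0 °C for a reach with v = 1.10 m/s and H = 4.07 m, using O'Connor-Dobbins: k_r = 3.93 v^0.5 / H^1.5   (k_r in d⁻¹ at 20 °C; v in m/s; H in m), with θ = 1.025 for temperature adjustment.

k_r(20) = 3.93 × 1.10^0.5 / 4.07^1.5 = 3.93 × 1.049 / 8.211 = 0.5020 d⁻¹.
k_r(28.0) = 0.5020 × 1.025^(28.0−20) = 0.5020 × 1.218 = 0.6116 d⁻¹.

k_r ≈ 0.612 d⁻¹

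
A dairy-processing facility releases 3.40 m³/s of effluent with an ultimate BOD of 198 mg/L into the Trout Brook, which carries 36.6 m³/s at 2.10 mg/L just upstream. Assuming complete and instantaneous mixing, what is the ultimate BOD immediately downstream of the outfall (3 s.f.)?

Flow-weighted mixing: C = (Q_r C_r + Q_w C_w)/(Q_r + Q_w)
= (36.6×2.10 + 3.40×198)/(36.6 + 3.40) = 750.1/40.00 = 18.75 mg/L.

18.8 mg/L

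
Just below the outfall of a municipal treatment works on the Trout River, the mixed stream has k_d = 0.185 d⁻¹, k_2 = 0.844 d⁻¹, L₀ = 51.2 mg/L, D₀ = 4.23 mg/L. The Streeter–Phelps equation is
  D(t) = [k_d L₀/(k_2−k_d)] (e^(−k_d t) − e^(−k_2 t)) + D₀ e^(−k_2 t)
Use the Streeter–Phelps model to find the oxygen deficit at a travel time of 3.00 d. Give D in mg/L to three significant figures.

D ≈ 7.44 mg/L

k_d L₀/(k_2−k_d) = 0.185×51.2/(0.844−0.185) = 9.472/0.6590 = 14.37 mg/L.
e^(−k_d t) = e^(−0.185×3.000) = 0.5741; e^(−k_2 t) = e^(−0.844×3.000) = 0.07950.
D = 14.37 × (0.5741 − 0.07950) + 4.23 × 0.07950 = 7.109 + 0.3363 = 7.445 mg/L.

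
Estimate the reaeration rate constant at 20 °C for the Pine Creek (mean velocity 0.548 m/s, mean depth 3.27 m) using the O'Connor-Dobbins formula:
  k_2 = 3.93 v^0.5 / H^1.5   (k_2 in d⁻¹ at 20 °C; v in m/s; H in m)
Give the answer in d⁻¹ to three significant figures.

k_2 ≈ 0.492 d⁻¹

k_2 = 3.93 × 0.548^0.5 / 3.27^1.5 = 3.93 × 0.7403 / 5.913 = 0.4920 d⁻¹.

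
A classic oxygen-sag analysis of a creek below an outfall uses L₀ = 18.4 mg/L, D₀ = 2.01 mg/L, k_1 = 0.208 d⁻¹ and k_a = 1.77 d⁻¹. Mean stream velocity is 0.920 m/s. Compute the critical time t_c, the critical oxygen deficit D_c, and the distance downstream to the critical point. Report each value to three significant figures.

t_c ≈ 0.272 d; D_c ≈ 2.04 mg/L; x_c ≈ 21.6 km

With k_a/k_1 = 8.510 and 1 − D₀(k_a−k_1)/(k_1 L₀) = 0.1797,
t_c = ln(8.510 × 0.1797) / (1.77 − 0.208) = ln(1.529) / 1.562 = 0.4245/1.562 = 0.2718 d.
L(t_c) = L₀ e^(−k_1 t_c) = 18.4 × 0.9450 = 17.39 mg/L, and at the critical point k_a D_c = k_1 L, so D_c = (0.208/1.77) × 17.39 = 2.043 mg/L.
x_c = v t_c = 0.920 m/s × 0.2718 d × 86400 s/d = 21600 m ≈ 21.6 km.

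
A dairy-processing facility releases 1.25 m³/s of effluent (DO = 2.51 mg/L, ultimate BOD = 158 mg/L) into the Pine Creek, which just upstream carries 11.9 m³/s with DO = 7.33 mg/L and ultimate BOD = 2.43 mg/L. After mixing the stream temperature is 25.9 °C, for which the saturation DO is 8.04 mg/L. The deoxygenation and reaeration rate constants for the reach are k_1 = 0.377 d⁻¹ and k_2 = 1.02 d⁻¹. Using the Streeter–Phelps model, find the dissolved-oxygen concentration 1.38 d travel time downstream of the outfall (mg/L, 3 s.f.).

DO ≈ 4.22 mg/L

Mixed DO = (11.9×7.33 + 1.25×2.51)/(11.9+1.25) = 90.36/13.15 = 6.872 mg/L.
Mixed L₀ = (11.9×2.43 + 1.25×158)/(13.15) = 226.4/13.15 = 17.22 mg/L.
Initial deficit D₀ = C_s − DO₀ = 8.04 − 6.872 = 1.168 mg/L.
D(1.38) = [0.377×17.22/(1.02−0.377)](e^(−0.377×1.38) − e^(−1.02×1.38)) + 1.168 e^(−1.02×1.38)
= 10.10 × (0.5944 − 0.2447) + 1.168 × 0.2447 = 3.816 mg/L.
DO = 8.04 − 3.816 = 4.224 mg/L.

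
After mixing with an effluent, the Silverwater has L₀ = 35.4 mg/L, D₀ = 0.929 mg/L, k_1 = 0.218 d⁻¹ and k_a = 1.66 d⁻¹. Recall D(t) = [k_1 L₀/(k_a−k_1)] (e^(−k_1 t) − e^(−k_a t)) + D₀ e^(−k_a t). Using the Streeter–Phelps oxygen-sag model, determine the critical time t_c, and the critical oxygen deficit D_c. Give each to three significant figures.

t_c ≈ 1.28 d; D_c ≈ 3.52 mg/L

With k_a/k_1 = 7.615 and 1 − D₀(k_a−k_1)/(k_1 L₀) = 0.8264,
t_c = ln(7.615 × 0.8264) / (1.66 − 0.218) = ln(6.293) / 1.442 = 1.839/1.442 = 1.276 d.
D_c = (k_1/k_a) L₀ e^(−k_1 t_c) = (0.218/1.66) × 35.4 × e^(−0.218×1.276) = 0.1313 × 35.4 × 0.7572 = 3.520 mg/L.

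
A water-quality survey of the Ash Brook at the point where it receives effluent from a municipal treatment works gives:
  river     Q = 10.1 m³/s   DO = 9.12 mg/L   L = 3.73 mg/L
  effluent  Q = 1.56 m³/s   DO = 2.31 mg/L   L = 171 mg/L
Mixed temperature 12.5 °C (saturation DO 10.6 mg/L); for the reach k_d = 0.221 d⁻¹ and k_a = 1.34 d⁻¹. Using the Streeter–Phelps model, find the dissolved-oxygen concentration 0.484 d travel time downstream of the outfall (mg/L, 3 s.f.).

DO ≈ 7.41 mg/L

Mixed DO = (10.1×9.12 + 1.56×2.31)/(10.1+1.56) = 95.72/11.66 = 8.209 mg/L.
Mixed L₀ = (10.1×3.73 + 1.56×171)/(11.66) = 304.4/11.66 = 26.11 mg/L.
Initial deficit D₀ = C_s − DO₀ = 10.6 − 8.209 = 2.391 mg/L.
D(0.484) = [0.221×26.11/(1.34−0.221)](e^(−0.221×0.484) − e^(−1.34×0.484)) + 2.391 e^(−1.34×0.484)
= 5.157 × (0.8986 − 0.5228) + 2.391 × 0.5228 = 3.188 mg/L.
DO = 10.6 − 3.188 = 7.412 mg/L.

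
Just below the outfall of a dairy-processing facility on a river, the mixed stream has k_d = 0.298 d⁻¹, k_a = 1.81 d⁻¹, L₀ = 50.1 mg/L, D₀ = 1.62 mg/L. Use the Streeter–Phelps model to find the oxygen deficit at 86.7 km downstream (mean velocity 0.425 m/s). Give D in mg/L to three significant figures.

D ≈ 4.77 mg/L

Travel time t = x/v = 86.7 km / (0.425 m/s) = 86700 m / 0.425 m/s = 204000 s = 2.361 d.
k_d L₀/(k_a−k_d) = 0.298×50.1/(1.81−0.298) = 14.93/1.512 = 9.874 mg/L.
e^(−k_d t) = e^(−0.298×2.361) = 0.4948; e^(−k_a t) = e^(−1.81×2.361) = 0.01393.
D = 9.874 × (0.4948 − 0.01393) + 1.62 × 0.01393 = 4.748 + 0.02257 = 4.771 mg/L.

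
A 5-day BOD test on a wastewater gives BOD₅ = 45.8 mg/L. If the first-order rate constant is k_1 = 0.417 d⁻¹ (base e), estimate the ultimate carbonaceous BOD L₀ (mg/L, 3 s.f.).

L₀ ≈ 52.3 mg/L

BOD₅ = L₀(1 − e^(−5k_1)) ⇒ L₀ = BOD₅ / (1 − e^(−5×0.417))
= 45.8 / (1 − 0.1243) = 45.8 / 0.8757 = 52.30 mg/L.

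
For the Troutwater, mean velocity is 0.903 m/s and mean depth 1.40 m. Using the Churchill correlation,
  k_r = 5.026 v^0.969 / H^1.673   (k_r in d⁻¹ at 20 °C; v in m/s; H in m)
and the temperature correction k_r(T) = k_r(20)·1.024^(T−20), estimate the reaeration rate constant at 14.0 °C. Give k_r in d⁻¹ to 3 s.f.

k_r ≈ 2.25 d⁻¹

k_r(20) = 5.026 × 0.903^0.969 / 1.40^1.673 = 5.026 × 0.9059 / 1.756 = 2.593 d⁻¹.
k_r(14.0) = 2.593 × 1.024^(14.0−20) = 2.593 × 0.8674 = 2.249 d⁻¹.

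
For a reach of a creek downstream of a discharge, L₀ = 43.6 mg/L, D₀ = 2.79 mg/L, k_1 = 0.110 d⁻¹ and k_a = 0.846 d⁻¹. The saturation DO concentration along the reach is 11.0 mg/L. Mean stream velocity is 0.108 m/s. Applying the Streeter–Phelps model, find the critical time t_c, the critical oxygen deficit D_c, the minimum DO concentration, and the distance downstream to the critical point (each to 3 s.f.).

t_c = [1/(k_a−k_1)] ln[(k_a/k_1)(1 − D₀(k_a−k_1)/(k_1 L₀))]
= [1/(0.846−0.110)] ln[(0.846/0.110)(1 − 2.79×0.7360/(0.110×43.6))]
= (1/0.7360) ln[7.691 × 0.5718] = 1.359 × ln(4.398) = 1.359 × 1.481 = 2.012 d.
L(t_c) = L₀ e^(−k_1 t_c) = 43.6 × 0.8014 = 34.94 mg/L, and at the critical point k_a D_c = k_1 L, so D_c = (0.110/0.846) × 34.94 = 4.543 mg/L.
Minimum DO = C_s − D_c = 11.0 − 4.543 = 6.457 mg/L.
x_c = v t_c = 0.108 m/s × 2.012 d × 86400 s/d = 18780 m ≈ 18.8 km.

t_c ≈ 2.01 d; D_c ≈ 4.54 mg/L; min DO ≈ 6.46 mg/L; x_c ≈ 18.8 km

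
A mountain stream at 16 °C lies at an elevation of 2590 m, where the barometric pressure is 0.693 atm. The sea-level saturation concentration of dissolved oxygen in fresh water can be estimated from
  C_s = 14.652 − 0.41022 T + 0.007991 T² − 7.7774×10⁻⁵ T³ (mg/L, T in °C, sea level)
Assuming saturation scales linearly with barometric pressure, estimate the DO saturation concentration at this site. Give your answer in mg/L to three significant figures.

At sea level: C_s = 14.652 − 0.41022×16 + 0.007991×16² − 7.7774×10⁻⁵×16³ = 9.816 mg/L.
Pressure correction: C_s' = 9.816 × 0.693 = 6.802 mg/L.

C_s ≈ 6.80 mg/L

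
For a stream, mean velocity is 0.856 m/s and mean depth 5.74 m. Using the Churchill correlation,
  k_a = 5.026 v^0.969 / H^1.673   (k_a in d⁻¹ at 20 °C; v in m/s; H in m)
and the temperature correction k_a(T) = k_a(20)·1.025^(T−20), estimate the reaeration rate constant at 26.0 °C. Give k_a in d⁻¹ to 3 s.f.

k_a ≈ 0.269 d⁻¹

k_a(20) = 5.026 × 0.856^0.969 / 5.74^1.673 = 5.026 × 0.8601 / 18.61 = 0.2323 d⁻¹.
k_a(26.0) = 0.2323 × 1.025^(26.0−20) = 0.2323 × 1.160 = 0.2694 d⁻¹.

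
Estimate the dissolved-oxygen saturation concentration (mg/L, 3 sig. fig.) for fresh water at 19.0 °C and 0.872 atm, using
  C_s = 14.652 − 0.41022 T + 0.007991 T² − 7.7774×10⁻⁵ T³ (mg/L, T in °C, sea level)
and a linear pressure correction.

At sea level: C_s = 14.652 − 0.41022×19.0 + 0.007991×19.0² − 7.7774×10⁻⁵×19.0³ = 9.209 mg/L.
Pressure correction: C_s' = 9.209 × 0.872 = 8.030 mg/L.

C_s ≈ 8.03 mg/L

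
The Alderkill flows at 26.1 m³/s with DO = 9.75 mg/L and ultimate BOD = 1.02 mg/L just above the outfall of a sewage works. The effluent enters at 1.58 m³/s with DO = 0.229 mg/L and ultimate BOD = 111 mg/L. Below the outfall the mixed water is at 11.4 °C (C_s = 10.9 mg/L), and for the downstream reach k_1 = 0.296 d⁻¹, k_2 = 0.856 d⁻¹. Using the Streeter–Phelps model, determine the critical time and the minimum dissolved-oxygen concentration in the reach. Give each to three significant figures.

Mixed DO = (26.1×9.75 + 1.58×0.229)/(26.1+1.58) = 254.8/27.68 = 9.207 mg/L.
Mixed L₀ = (26.1×1.02 + 1.58×111)/(27.68) = 202.0/27.68 = 7.298 mg/L.
Initial deficit D₀ = C_s − DO₀ = 10.9 − 9.207 = 1.693 mg/L.
t_c = (1/0.5600) ln[(0.856/0.296)(1 − 1.693×0.5600/(0.296×7.298))] = 1.786 × ln(1.622) = 0.8640 d.
D_c = (0.296/0.856) × 7.298 × e^(−0.296×0.8640) = 0.3458 × 7.298 × 0.7743 = 1.954 mg/L.
Minimum DO = 10.9 − 1.954 = 8.946 mg/L.

t_c ≈ 0.864 d; minimum DO ≈ 8.95 mg/L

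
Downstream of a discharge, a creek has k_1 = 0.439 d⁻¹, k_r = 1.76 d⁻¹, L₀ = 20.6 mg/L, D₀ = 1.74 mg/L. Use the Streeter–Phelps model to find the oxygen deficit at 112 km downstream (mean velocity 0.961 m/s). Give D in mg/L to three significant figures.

Travel time t = x/v = 112 km / (0.961 m/s) = 112000 m / 0.961 m/s = 116500 s = 1.349 d.
k_1 L₀/(k_r−k_1) = 0.439×20.6/(1.76−0.439) = 9.043/1.321 = 6.846 mg/L.
e^(−k_1 t) = e^(−0.439×1.349) = 0.5531; e^(−k_r t) = e^(−1.76×1.349) = 0.09310.
D = 6.846 × (0.5531 − 0.09310) + 1.74 × 0.09310 = 3.149 + 0.1620 = 3.311 mg/L.

D ≈ 3.31 mg/L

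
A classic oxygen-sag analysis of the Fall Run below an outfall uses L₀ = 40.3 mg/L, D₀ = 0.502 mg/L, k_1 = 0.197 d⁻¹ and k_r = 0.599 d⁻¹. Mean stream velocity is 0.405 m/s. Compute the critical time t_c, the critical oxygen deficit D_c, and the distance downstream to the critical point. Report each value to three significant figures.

At the critical point dD/dt = 0, so k_1 L₀ e^(−k_1 t) = k_r D. Substituting D(t) from the Streeter–Phelps equation and solving for t gives
t_c = ln[(k_r/k_1)(1 − D₀(k_r−k_1)/(k_1 L₀))] / (k_r−k_1).
Here k_r−k_1 = 0.4020 d⁻¹ and 1 − D₀(k_r−k_1)/(k_1 L₀) = 1 − 0.502×0.4020/(0.197×40.3) = 0.9746, so
t_c = ln(3.041 × 0.9746) / 0.4020 = 1.086 / 0.4020 = 2.702 d.
L(t_c) = L₀ e^(−k_1 t_c) = 40.3 × 0.5872 = 23.67 mg/L, and at the critical point k_r D_c = k_1 L, so D_c = (0.197/0.599) × 23.67 = 7.783 mg/L.
x_c = v t_c = 0.405 m/s × 2.702 d × 86400 s/d = 94560 m ≈ 94.6 km.

t_c ≈ 2.70 d; D_c ≈ 7.78 mg/L; x_c ≈ 94.6 km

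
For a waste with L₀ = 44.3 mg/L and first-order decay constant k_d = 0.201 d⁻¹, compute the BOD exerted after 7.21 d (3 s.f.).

y_t = L₀(1 − e^(−k_d t)) = 44.3 × (1 − e^(−0.201×7.21))
= 44.3 × (1 − 0.2348) = 44.3 × 0.7652 = 33.90 mg/L.

y ≈ 33.9 mg/L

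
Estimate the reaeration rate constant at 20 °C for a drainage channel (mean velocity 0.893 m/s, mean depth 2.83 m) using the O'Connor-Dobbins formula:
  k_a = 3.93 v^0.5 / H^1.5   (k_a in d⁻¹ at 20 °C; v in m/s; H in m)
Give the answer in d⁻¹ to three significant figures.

k_a = 3.93 × 0.893^0.5 / 2.83^1.5 = 3.93 × 0.9450 / 4.761 = 0.7801 d⁻¹.

k_a ≈ 0.780 d⁻¹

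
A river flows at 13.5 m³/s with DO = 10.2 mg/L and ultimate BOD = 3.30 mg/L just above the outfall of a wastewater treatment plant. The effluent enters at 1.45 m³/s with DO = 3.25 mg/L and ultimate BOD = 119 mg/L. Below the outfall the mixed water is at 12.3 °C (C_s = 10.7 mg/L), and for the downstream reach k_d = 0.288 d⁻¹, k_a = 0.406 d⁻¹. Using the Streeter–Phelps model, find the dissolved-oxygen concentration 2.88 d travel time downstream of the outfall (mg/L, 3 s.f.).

DO ≈ 5.88 mg/L

Mixed DO = (13.5×10.2 + 1.45×3.25)/(13.5+1.45) = 142.4/14.95 = 9.526 mg/L.
Mixed L₀ = (13.5×3.30 + 1.45×119)/(14.95) = 217.1/14.95 = 14.52 mg/L.
Initial deficit D₀ = C_s − DO₀ = 10.7 − 9.526 = 1.174 mg/L.
D(2.88) = [0.288×14.52/(0.406−0.288)](e^(−0.288×2.88) − e^(−0.406×2.88)) + 1.174 e^(−0.406×2.88)
= 35.44 × (0.4363 − 0.3106) + 1.174 × 0.3106 = 4.820 mg/L.
DO = 10.7 − 4.820 = 5.880 mg/L.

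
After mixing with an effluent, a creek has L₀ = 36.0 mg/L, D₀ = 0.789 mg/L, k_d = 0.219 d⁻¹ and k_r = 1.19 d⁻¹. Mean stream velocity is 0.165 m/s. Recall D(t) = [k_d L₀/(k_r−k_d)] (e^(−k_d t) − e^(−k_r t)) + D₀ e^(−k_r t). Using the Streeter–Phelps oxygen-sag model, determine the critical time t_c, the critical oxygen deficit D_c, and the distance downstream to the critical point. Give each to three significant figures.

t_c ≈ 1.64 d; D_c ≈ 4.63 mg/L; x_c ≈ 23.4 km

t_c = [1/(k_r−k_d)] ln[(k_r/k_d)(1 − D₀(k_r−k_d)/(k_d L₀))]
= [1/(1.19−0.219)] ln[(1.19/0.219)(1 − 0.789×0.9710/(0.219×36.0))]
= (1/0.9710) ln[5.434 × 0.9028] = 1.030 × ln(4.906) = 1.030 × 1.590 = 1.638 d.
D_c = (k_d/k_r) L₀ e^(−k_d t_c) = (0.219/1.19) × 36.0 × e^(−0.219×1.638) = 0.1840 × 36.0 × 0.6986 = 4.628 mg/L.
x_c = v t_c = 0.165 m/s × 1.638 d × 86400 s/d = 23350 m ≈ 23.4 km.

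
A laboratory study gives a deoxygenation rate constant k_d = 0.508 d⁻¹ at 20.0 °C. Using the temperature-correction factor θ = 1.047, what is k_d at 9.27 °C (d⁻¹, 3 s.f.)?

k_d ≈ 0.310 d⁻¹

k_d(T₂) = k_d(T₁) · θ^(T₂−T₁) = 0.508 × 1.047^(9.27−20.0)
= 0.508 × 1.047^-10.7 = 0.508 × 0.6109 = 0.3103 d⁻¹.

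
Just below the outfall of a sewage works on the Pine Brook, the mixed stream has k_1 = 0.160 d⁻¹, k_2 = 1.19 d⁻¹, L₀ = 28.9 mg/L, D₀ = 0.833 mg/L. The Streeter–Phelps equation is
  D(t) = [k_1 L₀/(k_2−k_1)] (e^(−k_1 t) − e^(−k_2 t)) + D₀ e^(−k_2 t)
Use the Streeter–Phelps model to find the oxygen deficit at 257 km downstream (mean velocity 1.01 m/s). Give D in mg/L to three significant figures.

D ≈ 2.69 mg/L

Travel time t = x/v = 257 km / (1.01 m/s) = 257000 m / 1.01 m/s = 254500 s = 2.945 d.
k_1 L₀/(k_2−k_1) = 0.160×28.9/(1.19−0.160) = 4.624/1.030 = 4.489 mg/L.
e^(−k_1 t) = e^(−0.160×2.945) = 0.6242; e^(−k_2 t) = e^(−1.19×2.945) = 0.03006.
D = 4.489 × (0.6242 − 0.03006) + 0.833 × 0.03006 = 2.667 + 0.02504 = 2.693 mg/L.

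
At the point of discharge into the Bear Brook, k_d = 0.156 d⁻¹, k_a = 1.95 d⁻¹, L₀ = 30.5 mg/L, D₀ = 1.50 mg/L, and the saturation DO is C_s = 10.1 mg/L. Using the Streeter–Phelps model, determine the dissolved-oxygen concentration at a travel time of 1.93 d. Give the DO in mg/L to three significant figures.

DO ≈ 8.16 mg/L

k_d L₀/(k_a−k_d) = 0.156×30.5/(1.95−0.156) = 4.758/1.794 = 2.652 mg/L.
e^(−k_d t) = e^(−0.156×1.930) = 0.7400; e^(−k_a t) = e^(−1.95×1.930) = 0.02320.
D = 2.652 × (0.7400 − 0.02320) + 1.50 × 0.02320 = 1.901 + 0.03480 = 1.936 mg/L.
DO = C_s − D = 10.1 − 1.936 = 8.164 mg/L.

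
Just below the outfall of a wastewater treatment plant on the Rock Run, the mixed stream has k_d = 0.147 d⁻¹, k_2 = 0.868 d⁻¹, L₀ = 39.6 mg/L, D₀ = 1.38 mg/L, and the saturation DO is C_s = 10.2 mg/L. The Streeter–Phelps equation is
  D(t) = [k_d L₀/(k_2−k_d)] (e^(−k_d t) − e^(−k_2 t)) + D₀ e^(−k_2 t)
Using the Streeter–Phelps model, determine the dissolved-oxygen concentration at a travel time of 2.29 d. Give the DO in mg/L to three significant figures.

k_d L₀/(k_2−k_d) = 0.147×39.6/(0.868−0.147) = 5.821/0.7210 = 8.074 mg/L.
e^(−k_d t) = e^(−0.147×2.290) = 0.7142; e^(−k_2 t) = e^(−0.868×2.290) = 0.1370.
D = 8.074 × (0.7142 − 0.1370) + 1.38 × 0.1370 = 4.660 + 0.1891 = 4.849 mg/L.
DO = C_s − D = 10.2 − 4.849 = 5.351 mg/L.

DO ≈ 5.35 mg/L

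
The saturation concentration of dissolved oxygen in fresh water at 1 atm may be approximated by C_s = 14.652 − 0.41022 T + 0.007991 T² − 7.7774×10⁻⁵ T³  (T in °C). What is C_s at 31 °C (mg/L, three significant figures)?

C_s = 14.652 − 0.41022×31 + 0.007991×31² − 7.7774×10⁻⁵×31³ = 7.298 mg/L.

C_s ≈ 7.30 mg/L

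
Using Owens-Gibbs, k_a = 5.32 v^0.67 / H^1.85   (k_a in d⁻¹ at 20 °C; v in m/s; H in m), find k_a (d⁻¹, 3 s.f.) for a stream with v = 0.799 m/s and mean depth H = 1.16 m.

k_a ≈ 3.48 d⁻¹

k_a = 5.32 × 0.799^0.67 / 1.16^1.85 = 5.32 × 0.8604 / 1.316 = 3.478 d⁻¹.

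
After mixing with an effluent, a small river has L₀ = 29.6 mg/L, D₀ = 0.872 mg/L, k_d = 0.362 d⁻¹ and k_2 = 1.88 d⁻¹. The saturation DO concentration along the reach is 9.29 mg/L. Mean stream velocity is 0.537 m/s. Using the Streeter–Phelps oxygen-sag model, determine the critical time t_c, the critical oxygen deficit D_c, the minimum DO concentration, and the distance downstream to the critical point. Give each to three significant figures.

At the critical point dD/dt = 0, so k_d L₀ e^(−k_d t) = k_2 D. Substituting D(t) from the Streeter–Phelps equation and solving for t gives
t_c = ln[(k_2/k_d)(1 − D₀(k_2−k_d)/(k_d L₀))] / (k_2−k_d).
Here k_2−k_d = 1.518 d⁻¹ and 1 − D₀(k_2−k_d)/(k_d L₀) = 1 − 0.872×1.518/(0.362×29.6) = 0.8765, so
t_c = ln(5.193 × 0.8765) / 1.518 = 1.516 / 1.518 = 0.9984 d.
L(t_c) = L₀ e^(−k_d t_c) = 29.6 × 0.6967 = 20.62 mg/L, and at the critical point k_2 D_c = k_d L, so D_c = (0.362/1.88) × 20.62 = 3.971 mg/L.
Minimum DO = C_s − D_c = 9.29 − 3.971 = 5.319 mg/L.
x_c = v t_c = 0.537 m/s × 0.9984 d × 86400 s/d = 46320 m ≈ 46.3 km.

t_c ≈ 0.998 d; D_c ≈ 3.97 mg/L; min DO ≈ 5.32 mg/L; x_c ≈ 46.3 km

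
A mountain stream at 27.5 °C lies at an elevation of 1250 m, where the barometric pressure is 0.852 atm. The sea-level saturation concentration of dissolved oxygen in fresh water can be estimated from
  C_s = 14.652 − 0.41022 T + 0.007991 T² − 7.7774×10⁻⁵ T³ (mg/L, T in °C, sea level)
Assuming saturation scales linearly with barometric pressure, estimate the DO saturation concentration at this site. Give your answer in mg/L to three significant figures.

At sea level: C_s = 14.652 − 0.41022×27.5 + 0.007991×27.5² − 7.7774×10⁻⁵×27.5³ = 7.797 mg/L.
Pressure correction: C_s' = 7.797 × 0.852 = 6.643 mg/L.

C_s ≈ 6.64 mg/L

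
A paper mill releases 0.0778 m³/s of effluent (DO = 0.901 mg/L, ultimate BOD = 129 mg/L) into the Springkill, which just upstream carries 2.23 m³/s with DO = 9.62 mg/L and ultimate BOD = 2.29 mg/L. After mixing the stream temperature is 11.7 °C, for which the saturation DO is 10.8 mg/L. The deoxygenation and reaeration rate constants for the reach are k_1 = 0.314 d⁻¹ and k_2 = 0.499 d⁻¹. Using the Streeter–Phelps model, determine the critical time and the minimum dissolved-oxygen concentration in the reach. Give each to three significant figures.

t_c ≈ 1.74 d; minimum DO ≈ 8.41 mg/L

Mixed DO = (2.23×9.62 + 0.0778×0.901)/(2.23+0.0778) = 21.52/2.308 = 9.326 mg/L.
Mixed L₀ = (2.23×2.29 + 0.0778×129)/(2.308) = 15.14/2.308 = 6.562 mg/L.
Initial deficit D₀ = C_s − DO₀ = 10.8 − 9.326 = 1.474 mg/L.
t_c = (1/0.1850) ln[(0.499/0.314)(1 − 1.474×0.1850/(0.314×6.562))] = 5.405 × ln(1.379) = 1.736 d.
D_c = (0.314/0.499) × 6.562 × e^(−0.314×1.736) = 0.6293 × 6.562 × 0.5797 = 2.394 mg/L.
Minimum DO = 10.8 − 2.394 = 8.406 mg/L.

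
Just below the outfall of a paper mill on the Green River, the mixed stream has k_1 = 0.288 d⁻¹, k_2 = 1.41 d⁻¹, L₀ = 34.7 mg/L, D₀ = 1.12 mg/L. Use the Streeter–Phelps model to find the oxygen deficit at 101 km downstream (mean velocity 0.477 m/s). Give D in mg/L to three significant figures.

Travel time t = x/v = 101 km / (0.477 m/s) = 101000 m / 0.477 m/s = 211700 s = 2.451 d.
k_1 L₀/(k_2−k_1) = 0.288×34.7/(1.41−0.288) = 9.994/1.122 = 8.907 mg/L.
e^(−k_1 t) = e^(−0.288×2.451) = 0.4937; e^(−k_2 t) = e^(−1.41×2.451) = 0.03157.
D = 8.907 × (0.4937 − 0.03157) + 1.12 × 0.03157 = 4.116 + 0.03536 = 4.152 mg/L.

D ≈ 4.15 mg/L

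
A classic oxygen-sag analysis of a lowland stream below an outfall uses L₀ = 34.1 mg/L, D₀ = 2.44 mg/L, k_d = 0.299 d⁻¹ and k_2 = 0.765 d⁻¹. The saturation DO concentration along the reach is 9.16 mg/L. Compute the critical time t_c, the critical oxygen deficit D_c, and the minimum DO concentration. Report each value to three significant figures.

t_c = [1/(k_2−k_d)] ln[(k_2/k_d)(1 − D₀(k_2−k_d)/(k_d L₀))]
= [1/(0.765−0.299)] ln[(0.765/0.299)(1 − 2.44×0.4660/(0.299×34.1))]
= (1/0.4660) ln[2.559 × 0.8885] = 2.146 × ln(2.273) = 2.146 × 0.8212 = 1.762 d.
L(t_c) = L₀ e^(−k_d t_c) = 34.1 × 0.5904 = 20.13 mg/L, and at the critical point k_2 D_c = k_d L, so D_c = (0.299/0.765) × 20.13 = 7.869 mg/L.
Minimum DO = C_s − D_c = 9.16 − 7.869 = 1.291 mg/L.

t_c ≈ 1.76 d; D_c ≈ 7.87 mg/L; min DO ≈ 1.29 mg/L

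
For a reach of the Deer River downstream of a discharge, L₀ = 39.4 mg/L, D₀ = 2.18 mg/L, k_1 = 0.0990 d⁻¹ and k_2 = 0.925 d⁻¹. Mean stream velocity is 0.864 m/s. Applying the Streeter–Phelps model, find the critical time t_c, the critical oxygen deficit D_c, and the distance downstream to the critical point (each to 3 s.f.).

t_c ≈ 1.96 d; D_c ≈ 3.47 mg/L; x_c ≈ 146 km

t_c = [1/(k_2−k_1)] ln[(k_2/k_1)(1 − D₀(k_2−k_1)/(k_1 L₀))]
= [1/(0.925−0.0990)] ln[(0.925/0.0990)(1 − 2.18×0.8260/(0.0990×39.4))]
= (1/0.8260) ln[9.343 × 0.5384] = 1.211 × ln(5.030) = 1.211 × 1.615 = 1.956 d.
D_c = (k_1/k_2) L₀ e^(−k_1 t_c) = (0.0990/0.925) × 39.4 × e^(−0.0990×1.956) = 0.1070 × 39.4 × 0.8240 = 3.475 mg/L.
x_c = v t_c = 0.864 m/s × 1.956 d × 86400 s/d = 146000 m ≈ 146 km.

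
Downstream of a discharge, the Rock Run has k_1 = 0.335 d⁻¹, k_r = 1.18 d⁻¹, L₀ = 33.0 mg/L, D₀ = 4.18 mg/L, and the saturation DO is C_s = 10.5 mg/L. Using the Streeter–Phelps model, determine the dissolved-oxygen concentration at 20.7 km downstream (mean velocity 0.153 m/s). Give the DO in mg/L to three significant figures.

DO ≈ 4.16 mg/L

Travel time t = x/v = 20.7 km / (0.153 m/s) = 20700 m / 0.153 m/s = 135300 s = 1.566 d.
k_1 L₀/(k_r−k_1) = 0.335×33.0/(1.18−0.335) = 11.06/0.8450 = 13.08 mg/L.
e^(−k_1 t) = e^(−0.335×1.566) = 0.5918; e^(−k_r t) = e^(−1.18×1.566) = 0.1576.
D = 13.08 × (0.5918 − 0.1576) + 4.18 × 0.1576 = 5.681 + 0.6587 = 6.340 mg/L.
DO = C_s − D = 10.5 − 6.340 = 4.160 mg/L.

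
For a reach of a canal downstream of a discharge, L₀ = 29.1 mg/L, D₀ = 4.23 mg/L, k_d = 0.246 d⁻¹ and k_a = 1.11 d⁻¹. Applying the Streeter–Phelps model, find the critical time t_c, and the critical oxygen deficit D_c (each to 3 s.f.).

t_c ≈ 0.917 d; D_c ≈ 5.15 mg/L

t_c = [1/(k_a−k_d)] ln[(k_a/k_d)(1 − D₀(k_a−k_d)/(k_d L₀))]
= [1/(1.11−0.246)] ln[(1.11/0.246)(1 − 4.23×0.8640/(0.246×29.1))]
= (1/0.8640) ln[4.512 × 0.4895] = 1.157 × ln(2.209) = 1.157 × 0.7923 = 0.9171 d.
D_c = (k_d/k_a) L₀ e^(−k_d t_c) = (0.246/1.11) × 29.1 × e^(−0.246×0.9171) = 0.2216 × 29.1 × 0.7980 = 5.147 mg/L.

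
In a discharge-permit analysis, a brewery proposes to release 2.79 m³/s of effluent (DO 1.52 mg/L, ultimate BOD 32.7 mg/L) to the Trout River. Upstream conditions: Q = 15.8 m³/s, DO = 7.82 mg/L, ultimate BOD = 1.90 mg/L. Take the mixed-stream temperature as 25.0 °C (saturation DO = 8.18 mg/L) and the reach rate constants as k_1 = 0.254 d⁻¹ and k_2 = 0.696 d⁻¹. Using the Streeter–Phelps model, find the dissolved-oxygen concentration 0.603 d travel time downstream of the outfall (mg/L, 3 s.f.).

DO ≈ 6.57 mg/L

Mixed DO = (15.8×7.82 + 2.79×1.52)/(15.8+2.79) = 127.8/18.59 = 6.874 mg/L.
Mixed L₀ = (15.8×1.90 + 2.79×32.7)/(18.59) = 121.3/18.59 = 6.522 mg/L.
Initial deficit D₀ = C_s − DO₀ = 8.18 − 6.874 = 1.306 mg/L.
D(0.603) = [0.254×6.522/(0.696−0.254)](e^(−0.254×0.603) − e^(−0.696×0.603)) + 1.306 e^(−0.696×0.603)
= 3.748 × (0.8580 − 0.6573) + 1.306 × 0.6573 = 1.610 mg/L.
DO = 8.18 − 1.610 = 6.570 mg/L.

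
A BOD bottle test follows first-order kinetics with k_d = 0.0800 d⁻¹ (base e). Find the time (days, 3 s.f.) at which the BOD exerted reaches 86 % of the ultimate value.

y/L₀ = 1 − e^(−k_d t) = 0.86 ⇒ e^(−k_d t) = 0.140
t = −ln(0.140) / 0.0800 = 1.966 / 0.0800 = 24.58 d.

t ≈ 24.6 d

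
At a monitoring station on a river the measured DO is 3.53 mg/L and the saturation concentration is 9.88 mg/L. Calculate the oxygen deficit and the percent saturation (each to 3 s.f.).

D ≈ 6.35 mg/L; 35.7 % saturation

D = C_s − C = 9.88 − 3.53 = 6.35 mg/L.
% saturation = 3.53/9.88 × 100 = 35.7 %.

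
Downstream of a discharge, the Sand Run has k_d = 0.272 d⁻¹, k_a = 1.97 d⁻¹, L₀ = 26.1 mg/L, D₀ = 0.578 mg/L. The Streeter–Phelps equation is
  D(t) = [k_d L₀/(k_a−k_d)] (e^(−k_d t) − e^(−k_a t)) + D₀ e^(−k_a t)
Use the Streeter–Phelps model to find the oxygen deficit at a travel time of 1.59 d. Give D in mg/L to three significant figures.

D ≈ 2.56 mg/L

k_d L₀/(k_a−k_d) = 0.272×26.1/(1.97−0.272) = 7.099/1.698 = 4.181 mg/L.
e^(−k_d t) = e^(−0.272×1.590) = 0.6489; e^(−k_a t) = e^(−1.97×1.590) = 0.04362.
D = 4.181 × (0.6489 − 0.04362) + 0.578 × 0.04362 = 2.531 + 0.02521 = 2.556 mg/L.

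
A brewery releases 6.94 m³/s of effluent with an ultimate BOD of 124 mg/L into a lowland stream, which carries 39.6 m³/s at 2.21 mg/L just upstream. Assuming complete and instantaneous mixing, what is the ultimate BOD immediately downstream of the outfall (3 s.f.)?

20.4 mg/L

Flow-weighted mixing: C = (Q_r C_r + Q_w C_w)/(Q_r + Q_w)
= (39.6×2.21 + 6.94×124)/(39.6 + 6.94) = 948.1/46.54 = 20.37 mg/L.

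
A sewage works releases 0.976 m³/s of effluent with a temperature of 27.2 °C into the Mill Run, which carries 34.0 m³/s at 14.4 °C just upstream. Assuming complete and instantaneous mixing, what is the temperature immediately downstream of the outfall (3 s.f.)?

Flow-weighted mixing: C = (Q_r C_r + Q_w C_w)/(Q_r + Q_w)
= (34.0×14.4 + 0.976×27.2)/(34.0 + 0.976) = 516.1/34.98 = 14.76 °C.

14.8 °C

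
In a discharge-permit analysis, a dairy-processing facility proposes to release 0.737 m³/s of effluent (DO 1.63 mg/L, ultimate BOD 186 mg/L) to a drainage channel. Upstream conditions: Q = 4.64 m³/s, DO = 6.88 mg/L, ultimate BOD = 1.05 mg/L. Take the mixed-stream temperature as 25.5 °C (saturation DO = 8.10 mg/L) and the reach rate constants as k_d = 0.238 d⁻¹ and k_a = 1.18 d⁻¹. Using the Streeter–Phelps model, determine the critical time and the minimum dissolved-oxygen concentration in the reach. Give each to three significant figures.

Mixed DO = (4.64×6.88 + 0.737×1.63)/(4.64+0.737) = 33.12/5.377 = 6.160 mg/L.
Mixed L₀ = (4.64×1.05 + 0.737×186)/(5.377) = 142.0/5.377 = 26.40 mg/L.
Initial deficit D₀ = C_s − DO₀ = 8.10 − 6.160 = 1.940 mg/L.
t_c = (1/0.9420) ln[(1.18/0.238)(1 − 1.940×0.9420/(0.238×26.40))] = 1.062 × ln(3.516) = 1.335 d.
D_c = (0.238/1.18) × 26.40 × e^(−0.238×1.335) = 0.2017 × 26.40 × 0.7278 = 3.876 mg/L.
Minimum DO = 8.10 − 3.876 = 4.224 mg/L.

t_c ≈ 1.33 d; minimum DO ≈ 4.22 mg/L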